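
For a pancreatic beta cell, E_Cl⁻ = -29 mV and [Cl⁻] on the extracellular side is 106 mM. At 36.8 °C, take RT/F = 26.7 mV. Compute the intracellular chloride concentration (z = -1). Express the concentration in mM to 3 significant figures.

35.8 mM

Nernst: E = (26.7/-1) · ln([out]/[in]), so ln([out]/[in]) = -29.0 × -1 / 26.7 = 1.0861.
[out]/[in] = e^(1.0861) = 2.963.
[in] = 106 / 2.963 = 35.78 mM.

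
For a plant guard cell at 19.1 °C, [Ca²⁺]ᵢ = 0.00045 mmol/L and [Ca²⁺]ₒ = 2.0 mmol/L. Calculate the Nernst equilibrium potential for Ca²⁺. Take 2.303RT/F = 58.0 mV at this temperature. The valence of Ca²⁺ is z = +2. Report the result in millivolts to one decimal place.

E = (58.0/z) · log₁₀([Ca²⁺]_out/[Ca²⁺]_in) with z = +2.
= (58.0/2) · log₁₀(2.0/0.00045) = 29.00 · log₁₀(4444)
= 29.00 · (3.6478) = 105.79 mV

105.8 mV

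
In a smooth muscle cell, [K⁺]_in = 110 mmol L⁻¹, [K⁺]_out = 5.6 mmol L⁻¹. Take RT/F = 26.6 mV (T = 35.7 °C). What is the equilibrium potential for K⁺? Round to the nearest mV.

E = (26.6/z) · ln([K⁺]_out/[K⁺]_in) with z = +1.
= (26.6/1) · ln(5.6/110) = 26.60 · ln(0.05091)
= 26.60 · (-2.9777) = -79.21 mV

-79 mV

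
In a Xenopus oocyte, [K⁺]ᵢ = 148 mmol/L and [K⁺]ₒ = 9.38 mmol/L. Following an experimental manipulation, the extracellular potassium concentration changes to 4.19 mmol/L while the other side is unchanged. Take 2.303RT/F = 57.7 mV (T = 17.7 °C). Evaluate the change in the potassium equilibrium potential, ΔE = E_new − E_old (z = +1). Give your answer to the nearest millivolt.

E_old = (57.7/1)·log₁₀(9.38/148) = -69.13 mV
E_new = (57.7/1)·log₁₀(4.19/148) = -89.32 mV
ΔE = -89.32 − (-69.13) = -20.19 mV

-20 mV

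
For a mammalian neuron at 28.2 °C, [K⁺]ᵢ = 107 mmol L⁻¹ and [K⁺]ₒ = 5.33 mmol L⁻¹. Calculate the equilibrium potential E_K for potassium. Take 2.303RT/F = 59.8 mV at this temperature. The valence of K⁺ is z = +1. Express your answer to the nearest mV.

-78 mV

E = (59.8/z) · log₁₀([K⁺]_out/[K⁺]_in) with z = +1.
= (59.8/1) · log₁₀(5.33/107) = 59.80 · log₁₀(0.04981)
= 59.80 · (-1.3027) = -77.90 mV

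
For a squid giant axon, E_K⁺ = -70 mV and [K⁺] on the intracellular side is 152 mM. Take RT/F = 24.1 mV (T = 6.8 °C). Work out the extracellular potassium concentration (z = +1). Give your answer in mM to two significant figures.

8.3 mM

Nernst: E = (24.1/1) · ln([out]/[in]), so ln([out]/[in]) = -70.0 × 1 / 24.1 = -2.9046.
[out]/[in] = e^(-2.9046) = 0.05477.
[out] = 0.05477 × 152 = 8.325 mM.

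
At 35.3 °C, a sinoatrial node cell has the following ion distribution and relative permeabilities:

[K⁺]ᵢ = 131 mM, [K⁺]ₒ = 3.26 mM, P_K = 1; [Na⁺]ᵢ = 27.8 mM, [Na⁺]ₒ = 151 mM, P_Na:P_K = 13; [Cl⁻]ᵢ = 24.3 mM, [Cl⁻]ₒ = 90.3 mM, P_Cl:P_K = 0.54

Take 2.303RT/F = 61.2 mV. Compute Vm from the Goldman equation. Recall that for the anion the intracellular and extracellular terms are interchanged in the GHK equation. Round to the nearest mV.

34 mV

Vm = 61.2 · log₁₀[(Σ P·[cation]ₒ + Σ P·[anion]ᵢ) / (Σ P·[cation]ᵢ + Σ P·[anion]ₒ)]
Numerator = 1×3.26 + 13×151 + 0.54×24.3 = 1979
Denominator = 1×131 + 13×27.8 + 0.54×90.3 = 541.2
Vm = 61.2 · log₁₀(3.6577) = 61.2 × (0.5632) = 34.47 mV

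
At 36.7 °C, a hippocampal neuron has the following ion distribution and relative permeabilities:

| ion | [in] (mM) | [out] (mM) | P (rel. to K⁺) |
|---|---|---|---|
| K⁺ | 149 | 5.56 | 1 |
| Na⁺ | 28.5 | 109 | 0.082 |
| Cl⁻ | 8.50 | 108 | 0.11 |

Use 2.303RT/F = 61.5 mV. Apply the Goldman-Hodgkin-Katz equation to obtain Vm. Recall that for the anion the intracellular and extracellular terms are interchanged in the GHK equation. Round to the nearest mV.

-63 mV

Vm = 61.5 · log₁₀[(Σ P·[cation]ₒ + Σ P·[anion]ᵢ) / (Σ P·[cation]ᵢ + Σ P·[anion]ₒ)]
Numerator = 1×5.56 + 0.082×109 + 0.11×8.50 = 15.43
Denominator = 1×149 + 0.082×28.5 + 0.11×108 = 163.2
Vm = 61.5 · log₁₀(0.094555) = 61.5 × (-1.0243) = -63.00 mV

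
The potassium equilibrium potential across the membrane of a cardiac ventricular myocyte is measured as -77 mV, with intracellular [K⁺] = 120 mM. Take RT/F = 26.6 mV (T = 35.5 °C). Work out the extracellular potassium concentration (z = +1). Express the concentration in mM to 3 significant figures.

Nernst: E = (26.6/1) · ln([out]/[in]), so ln([out]/[in]) = -77.0 × 1 / 26.6 = -2.8947.
[out]/[in] = e^(-2.8947) = 0.05531.
[out] = 0.05531 × 120 = 6.638 mM.

6.64 mM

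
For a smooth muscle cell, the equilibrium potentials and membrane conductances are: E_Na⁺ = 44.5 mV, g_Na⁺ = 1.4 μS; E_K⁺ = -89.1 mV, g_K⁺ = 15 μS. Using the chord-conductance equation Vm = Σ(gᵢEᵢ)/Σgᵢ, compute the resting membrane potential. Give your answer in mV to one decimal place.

-77.7 mV

Σ gᵢEᵢ = 1.4·(44.5) + 15·(-89.1) = -1274.20
Σ gᵢ = 1.4 + 15 = 16.4
Vm = -1274.20 / 16.4 = -77.70 mV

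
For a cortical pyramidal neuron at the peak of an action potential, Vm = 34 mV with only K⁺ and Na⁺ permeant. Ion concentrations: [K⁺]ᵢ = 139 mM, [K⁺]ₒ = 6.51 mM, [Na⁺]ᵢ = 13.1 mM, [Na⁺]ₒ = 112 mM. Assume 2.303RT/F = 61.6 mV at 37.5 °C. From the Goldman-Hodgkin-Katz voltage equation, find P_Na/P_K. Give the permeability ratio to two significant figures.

7.5

Let α = P_Na/P_K. GHK: Vm = 61.6·log₁₀[(Kₒ + α·Naₒ)/(Kᵢ + α·Naᵢ)].
10^(Vm/61.6) = 10^(34.0/61.6) = 3.5641
So 3.5641·(Kᵢ + α·Naᵢ) = Kₒ + α·Naₒ → α = (3.5641·139.0 − 6.51) / (112.0 − 3.5641·13.1)
α = (495.4 − 6.51) / (112.0 − 46.69) = 488.9/65.31 = 7.486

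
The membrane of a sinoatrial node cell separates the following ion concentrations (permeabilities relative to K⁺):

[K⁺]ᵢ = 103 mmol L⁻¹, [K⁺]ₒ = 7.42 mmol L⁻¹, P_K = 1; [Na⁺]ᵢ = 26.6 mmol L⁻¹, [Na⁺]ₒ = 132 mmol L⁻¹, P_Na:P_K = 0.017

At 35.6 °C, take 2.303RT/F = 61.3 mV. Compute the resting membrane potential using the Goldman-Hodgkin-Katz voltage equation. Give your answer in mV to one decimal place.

-63.1 mV

Vm = 61.3 · log₁₀[(Σ P·[cation]ₒ + Σ P·[anion]ᵢ) / (Σ P·[cation]ᵢ + Σ P·[anion]ₒ)]
Numerator = 1×7.42 + 0.017×132 = 9.664
Denominator = 1×103 + 0.017×26.6 = 103.5
Vm = 61.3 · log₁₀(0.093415) = 61.3 × (-1.0296) = -63.11 mV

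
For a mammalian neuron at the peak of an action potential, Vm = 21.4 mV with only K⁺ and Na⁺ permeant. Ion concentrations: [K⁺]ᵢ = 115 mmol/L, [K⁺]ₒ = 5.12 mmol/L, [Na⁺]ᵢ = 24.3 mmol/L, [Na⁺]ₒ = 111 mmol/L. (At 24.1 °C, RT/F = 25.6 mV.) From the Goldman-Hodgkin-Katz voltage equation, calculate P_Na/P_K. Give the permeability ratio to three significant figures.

4.74

Let α = P_Na/P_K. GHK: Vm = 25.6·ln[(Kₒ + α·Naₒ)/(Kᵢ + α·Naᵢ)].
e^(Vm/25.6) = e^(21.4/25.6) = 2.307
So 2.307·(Kᵢ + α·Naᵢ) = Kₒ + α·Naₒ → α = (2.307·115.0 − 5.12) / (111.0 − 2.307·24.3)
α = (265.3 − 5.12) / (111.0 − 56.06) = 260.2/54.94 = 4.736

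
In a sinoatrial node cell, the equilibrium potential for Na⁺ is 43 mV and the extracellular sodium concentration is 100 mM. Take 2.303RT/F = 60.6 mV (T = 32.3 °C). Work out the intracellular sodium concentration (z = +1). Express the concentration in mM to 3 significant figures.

19.5 mM

Nernst: E = (60.6/1) · log₁₀([out]/[in]), so log₁₀([out]/[in]) = 43.0 × 1 / 60.6 = 0.7096.
[out]/[in] = 10^(0.7096) = 5.124.
[in] = 100 / 5.124 = 19.52 mM.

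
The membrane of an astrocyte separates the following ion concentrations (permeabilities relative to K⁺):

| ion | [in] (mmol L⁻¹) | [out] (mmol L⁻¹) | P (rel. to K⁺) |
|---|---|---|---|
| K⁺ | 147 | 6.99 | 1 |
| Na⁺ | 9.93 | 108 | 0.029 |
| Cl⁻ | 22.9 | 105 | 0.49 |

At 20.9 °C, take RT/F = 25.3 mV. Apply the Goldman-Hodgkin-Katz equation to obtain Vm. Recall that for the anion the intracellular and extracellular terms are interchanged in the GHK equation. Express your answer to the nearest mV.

Vm = 25.3 · ln[(Σ P·[cation]ₒ + Σ P·[anion]ᵢ) / (Σ P·[cation]ᵢ + Σ P·[anion]ₒ)]
Numerator = 1×6.99 + 0.029×108 + 0.49×22.9 = 21.34
Denominator = 1×147 + 0.029×9.93 + 0.49×105 = 198.7
Vm = 25.3 · ln(0.10739) = 25.3 × (-2.2313) = -56.45 mV

-56 mV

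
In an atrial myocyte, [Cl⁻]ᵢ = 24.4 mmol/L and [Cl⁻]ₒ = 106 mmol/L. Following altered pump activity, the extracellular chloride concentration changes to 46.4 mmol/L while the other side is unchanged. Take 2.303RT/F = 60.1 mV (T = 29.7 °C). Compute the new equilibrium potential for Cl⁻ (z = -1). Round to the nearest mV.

-17 mV

After the shift: [Cl⁻]_out = 46.4, [Cl⁻]_in = 24.4 mmol/L.
E_new = (60.1/-1)·log₁₀(46.4/24.4) = -60.10 · (0.2791) = -16.78 mV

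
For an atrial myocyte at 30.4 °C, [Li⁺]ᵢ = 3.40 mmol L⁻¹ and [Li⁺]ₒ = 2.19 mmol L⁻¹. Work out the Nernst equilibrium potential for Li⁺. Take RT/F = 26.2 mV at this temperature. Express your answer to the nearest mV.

E = (26.2/z) · ln([Li⁺]_out/[Li⁺]_in) with z = +1.
= (26.2/1) · ln(2.19/3.40) = 26.20 · ln(0.6441)
= 26.20 · (-0.4399) = -11.52 mV

-12 mV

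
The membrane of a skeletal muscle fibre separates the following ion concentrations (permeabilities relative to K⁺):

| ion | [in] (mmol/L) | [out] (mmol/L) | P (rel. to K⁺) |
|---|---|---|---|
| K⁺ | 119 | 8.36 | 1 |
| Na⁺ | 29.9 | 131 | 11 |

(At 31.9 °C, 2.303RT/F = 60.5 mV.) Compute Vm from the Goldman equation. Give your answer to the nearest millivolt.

Vm = 60.5 · log₁₀[(Σ P·[cation]ₒ + Σ P·[anion]ᵢ) / (Σ P·[cation]ᵢ + Σ P·[anion]ₒ)]
Numerator = 1×8.36 + 11×131 = 1449
Denominator = 1×119 + 11×29.9 = 447.9
Vm = 60.5 · log₁₀(3.2359) = 60.5 × (0.5100) = 30.85 mV

31 mV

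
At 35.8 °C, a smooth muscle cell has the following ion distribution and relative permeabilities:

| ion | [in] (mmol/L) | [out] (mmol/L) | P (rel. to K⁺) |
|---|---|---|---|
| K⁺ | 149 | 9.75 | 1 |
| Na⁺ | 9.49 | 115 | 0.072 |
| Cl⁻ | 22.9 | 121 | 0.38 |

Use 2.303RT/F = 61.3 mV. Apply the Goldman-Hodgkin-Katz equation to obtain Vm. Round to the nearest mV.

Vm = 61.3 · log₁₀[(Σ P·[cation]ₒ + Σ P·[anion]ᵢ) / (Σ P·[cation]ᵢ + Σ P·[anion]ₒ)]
Numerator = 1×9.75 + 0.072×115 + 0.38×22.9 = 26.73
Denominator = 1×149 + 0.072×9.49 + 0.38×121 = 195.7
Vm = 61.3 · log₁₀(0.13662) = 61.3 × (-0.8645) = -52.99 mV

-53 mV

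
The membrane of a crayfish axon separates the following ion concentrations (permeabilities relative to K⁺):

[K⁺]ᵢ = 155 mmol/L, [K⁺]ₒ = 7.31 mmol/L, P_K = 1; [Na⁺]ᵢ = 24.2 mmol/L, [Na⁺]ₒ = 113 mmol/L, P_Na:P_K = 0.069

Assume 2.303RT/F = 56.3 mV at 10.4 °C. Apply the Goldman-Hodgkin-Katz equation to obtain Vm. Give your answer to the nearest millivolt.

Vm = 56.3 · log₁₀[(Σ P·[cation]ₒ + Σ P·[anion]ᵢ) / (Σ P·[cation]ᵢ + Σ P·[anion]ₒ)]
Numerator = 1×7.31 + 0.069×113 = 15.11
Denominator = 1×155 + 0.069×24.2 = 156.7
Vm = 56.3 · log₁₀(0.096426) = 56.3 × (-1.0158) = -57.19 mV

-57 mV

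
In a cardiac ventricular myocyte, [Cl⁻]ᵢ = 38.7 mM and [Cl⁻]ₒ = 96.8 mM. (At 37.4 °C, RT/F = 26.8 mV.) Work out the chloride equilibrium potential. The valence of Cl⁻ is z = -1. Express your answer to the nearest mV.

E = (26.8/z) · ln([Cl⁻]_out/[Cl⁻]_in) with z = -1.
For an anion, dividing by z = -1 reverses the sign.
= (26.8/-1) · ln(96.8/38.7) = -26.80 · ln(2.501)
= -26.80 · (0.9168) = -24.57 mV

-25 mV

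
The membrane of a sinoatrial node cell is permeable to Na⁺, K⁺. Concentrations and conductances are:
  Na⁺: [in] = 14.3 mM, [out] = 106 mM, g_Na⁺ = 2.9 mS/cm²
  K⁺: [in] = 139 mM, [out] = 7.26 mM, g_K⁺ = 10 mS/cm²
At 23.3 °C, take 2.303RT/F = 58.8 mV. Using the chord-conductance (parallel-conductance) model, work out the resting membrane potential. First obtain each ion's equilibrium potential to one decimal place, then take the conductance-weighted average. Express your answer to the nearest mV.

-47 mV

E_Na⁺ = (58.8/1)·log₁₀(106/14.3) = 51.2 mV
E_K⁺ = (58.8/1)·log₁₀(7.26/139) = -75.4 mV
Vm = (Σ gᵢEᵢ)/(Σ gᵢ) = (2.9·51.2 + 10·-75.4) / (2.9 + 10)
= -605.52 / 12.9 = -46.94 mV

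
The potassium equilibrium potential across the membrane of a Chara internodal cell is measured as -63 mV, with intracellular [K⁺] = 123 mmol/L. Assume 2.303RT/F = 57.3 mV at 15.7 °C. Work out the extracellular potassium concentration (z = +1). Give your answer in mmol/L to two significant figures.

9.8 mmol/L

Nernst: E = (57.3/1) · log₁₀([out]/[in]), so log₁₀([out]/[in]) = -63.0 × 1 / 57.3 = -1.0995.
[out]/[in] = 10^(-1.0995) = 0.07953.
[out] = 0.07953 × 123 = 9.782 mmol/L.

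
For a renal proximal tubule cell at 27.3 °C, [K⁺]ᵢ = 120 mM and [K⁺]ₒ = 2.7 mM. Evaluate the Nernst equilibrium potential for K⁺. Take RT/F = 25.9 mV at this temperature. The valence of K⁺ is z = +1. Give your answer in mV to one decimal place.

E = (25.9/z) · ln([K⁺]_out/[K⁺]_in) with z = +1.
= (25.9/1) · ln(2.7/120) = 25.90 · ln(0.0225)
= 25.90 · (-3.7942) = -98.27 mV

-98.3 mV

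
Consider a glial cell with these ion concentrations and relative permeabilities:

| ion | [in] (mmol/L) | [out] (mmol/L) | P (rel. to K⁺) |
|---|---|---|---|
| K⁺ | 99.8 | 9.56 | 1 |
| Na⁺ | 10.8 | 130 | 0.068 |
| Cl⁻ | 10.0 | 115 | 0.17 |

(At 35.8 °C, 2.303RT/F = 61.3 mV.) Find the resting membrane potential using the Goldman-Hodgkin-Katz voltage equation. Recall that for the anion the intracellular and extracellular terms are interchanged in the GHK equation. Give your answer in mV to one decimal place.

-47.6 mV

Vm = 61.3 · log₁₀[(Σ P·[cation]ₒ + Σ P·[anion]ᵢ) / (Σ P·[cation]ᵢ + Σ P·[anion]ₒ)]
Numerator = 1×9.56 + 0.068×130 + 0.17×10.0 = 20.1
Denominator = 1×99.8 + 0.068×10.8 + 0.17×115 = 120.1
Vm = 61.3 · log₁₀(0.16738) = 61.3 × (-0.7763) = -47.59 mV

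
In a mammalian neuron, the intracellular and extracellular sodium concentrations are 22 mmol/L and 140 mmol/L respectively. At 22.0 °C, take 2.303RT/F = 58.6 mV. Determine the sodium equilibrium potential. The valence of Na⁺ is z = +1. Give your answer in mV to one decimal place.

E = (58.6/z) · log₁₀([Na⁺]_out/[Na⁺]_in) with z = +1.
= (58.6/1) · log₁₀(140/22) = 58.60 · log₁₀(6.364)
= 58.60 · (0.8037) = 47.10 mV

47.1 mV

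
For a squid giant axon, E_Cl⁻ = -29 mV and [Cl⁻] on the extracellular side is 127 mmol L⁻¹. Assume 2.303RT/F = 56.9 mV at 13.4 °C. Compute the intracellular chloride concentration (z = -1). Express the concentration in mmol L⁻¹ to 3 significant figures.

Nernst: E = (56.9/-1) · log₁₀([out]/[in]), so log₁₀([out]/[in]) = -29.0 × -1 / 56.9 = 0.5097.
[out]/[in] = 10^(0.5097) = 3.233.
[in] = 127 / 3.233 = 39.28 mmol L⁻¹.

39.3 mmol L⁻¹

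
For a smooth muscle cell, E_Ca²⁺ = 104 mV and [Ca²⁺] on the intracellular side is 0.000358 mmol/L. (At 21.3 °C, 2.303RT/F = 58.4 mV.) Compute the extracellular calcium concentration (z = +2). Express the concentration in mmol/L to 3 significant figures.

Nernst: E = (58.4/2) · log₁₀([out]/[in]), so log₁₀([out]/[in]) = 104.0 × 2 / 58.4 = 3.5616.
[out]/[in] = 10^(3.5616) = 3645.
[out] = 3645 × 0.000358 = 1.305 mmol/L.

1.30 mmol/L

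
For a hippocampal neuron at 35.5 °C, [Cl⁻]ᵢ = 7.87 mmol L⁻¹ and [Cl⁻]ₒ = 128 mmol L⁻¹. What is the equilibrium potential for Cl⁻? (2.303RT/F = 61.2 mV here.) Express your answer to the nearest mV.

E = (61.2/z) · log₁₀([Cl⁻]_out/[Cl⁻]_in) with z = -1.
For an anion, dividing by z = -1 reverses the sign.
= (61.2/-1) · log₁₀(128/7.87) = -61.20 · log₁₀(16.26)
= -61.20 · (1.2112) = -74.13 mV

-74 mV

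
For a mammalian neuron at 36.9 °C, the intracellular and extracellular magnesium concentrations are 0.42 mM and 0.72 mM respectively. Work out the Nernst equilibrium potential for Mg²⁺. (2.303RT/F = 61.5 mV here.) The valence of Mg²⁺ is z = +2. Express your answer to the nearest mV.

E = (61.5/z) · log₁₀([Mg²⁺]_out/[Mg²⁺]_in) with z = +2.
= (61.5/2) · log₁₀(0.72/0.42) = 30.75 · log₁₀(1.714)
= 30.75 · (0.2341) = 7.20 mV

7 mV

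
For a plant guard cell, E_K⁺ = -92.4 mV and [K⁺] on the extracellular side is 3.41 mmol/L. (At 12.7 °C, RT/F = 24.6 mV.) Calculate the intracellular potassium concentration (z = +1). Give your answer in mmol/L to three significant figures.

Nernst: E = (24.6/1) · ln([out]/[in]), so ln([out]/[in]) = -92.4 × 1 / 24.6 = -3.7561.
[out]/[in] = e^(-3.7561) = 0.02337.
[in] = 3.41 / 0.02337 = 145.9 mmol/L.

146 mmol/L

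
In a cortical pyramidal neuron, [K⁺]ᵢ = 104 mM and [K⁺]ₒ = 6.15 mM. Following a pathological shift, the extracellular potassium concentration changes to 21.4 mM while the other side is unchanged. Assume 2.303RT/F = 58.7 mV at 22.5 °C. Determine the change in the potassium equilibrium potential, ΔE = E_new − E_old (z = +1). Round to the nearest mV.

E_old = (58.7/1)·log₁₀(6.15/104) = -72.09 mV
E_new = (58.7/1)·log₁₀(21.4/104) = -40.30 mV
ΔE = -40.30 − (-72.09) = 31.79 mV

32 mV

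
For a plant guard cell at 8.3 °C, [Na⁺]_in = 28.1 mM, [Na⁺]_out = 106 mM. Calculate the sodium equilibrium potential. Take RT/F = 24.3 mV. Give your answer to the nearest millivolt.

E = (24.3/z) · ln([Na⁺]_out/[Na⁺]_in) with z = +1.
= (24.3/1) · ln(106/28.1) = 24.30 · ln(3.772)
= 24.30 · (1.3277) = 32.26 mV

32 mV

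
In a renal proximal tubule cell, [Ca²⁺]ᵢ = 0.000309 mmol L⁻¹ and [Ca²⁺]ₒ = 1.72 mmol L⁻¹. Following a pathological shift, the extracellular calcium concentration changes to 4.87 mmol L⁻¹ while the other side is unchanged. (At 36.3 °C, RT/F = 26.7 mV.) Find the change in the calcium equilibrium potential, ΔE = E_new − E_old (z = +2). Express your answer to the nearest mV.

14 mV

E_old = (26.7/2)·ln(1.72/0.000309) = 115.14 mV
E_new = (26.7/2)·ln(4.87/0.000309) = 129.03 mV
ΔE = 129.03 − (115.14) = 13.89 mV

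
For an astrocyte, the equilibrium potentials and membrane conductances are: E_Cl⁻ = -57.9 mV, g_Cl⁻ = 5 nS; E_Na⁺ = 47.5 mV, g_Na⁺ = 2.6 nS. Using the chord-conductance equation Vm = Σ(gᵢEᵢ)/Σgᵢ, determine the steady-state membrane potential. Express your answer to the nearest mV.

-22 mV

Σ gᵢEᵢ = 5·(-57.9) + 2.6·(47.5) = -166.00
Σ gᵢ = 5 + 2.6 = 7.6
Vm = -166.00 / 7.6 = -21.84 mV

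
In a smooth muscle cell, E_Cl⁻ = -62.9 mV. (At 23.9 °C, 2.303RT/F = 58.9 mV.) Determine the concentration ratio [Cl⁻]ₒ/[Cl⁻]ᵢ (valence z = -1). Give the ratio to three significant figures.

11.7

log₁₀([out]/[in]) = E·z/(58.9) = -62.9 × -1 / 58.9 = 1.0679
[out]/[in] = 10^(1.0679) = 11.69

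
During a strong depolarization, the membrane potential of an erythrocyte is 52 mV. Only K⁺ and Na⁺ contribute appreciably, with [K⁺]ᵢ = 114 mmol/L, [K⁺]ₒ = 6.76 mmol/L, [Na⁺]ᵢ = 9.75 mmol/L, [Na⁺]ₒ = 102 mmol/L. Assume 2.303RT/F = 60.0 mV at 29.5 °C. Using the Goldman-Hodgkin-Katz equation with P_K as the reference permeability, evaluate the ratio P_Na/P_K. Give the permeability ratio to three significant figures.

Let α = P_Na/P_K. GHK: Vm = 60.0·log₁₀[(Kₒ + α·Naₒ)/(Kᵢ + α·Naᵢ)].
10^(Vm/60.0) = 10^(52.0/60.0) = 7.3564
So 7.3564·(Kᵢ + α·Naᵢ) = Kₒ + α·Naₒ → α = (7.3564·114.0 − 6.76) / (102.0 − 7.3564·9.75)
α = (838.6 − 6.76) / (102.0 − 71.73) = 831.9/30.27 = 27.48

27.5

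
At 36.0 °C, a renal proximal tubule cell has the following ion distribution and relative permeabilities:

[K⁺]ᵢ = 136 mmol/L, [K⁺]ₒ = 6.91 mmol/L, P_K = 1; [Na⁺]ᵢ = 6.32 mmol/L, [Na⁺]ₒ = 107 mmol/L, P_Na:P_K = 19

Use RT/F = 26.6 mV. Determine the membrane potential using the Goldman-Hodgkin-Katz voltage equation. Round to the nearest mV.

Vm = 26.6 · ln[(Σ P·[cation]ₒ + Σ P·[anion]ᵢ) / (Σ P·[cation]ᵢ + Σ P·[anion]ₒ)]
Numerator = 1×6.91 + 19×107 = 2040
Denominator = 1×136 + 19×6.32 = 256.1
Vm = 26.6 · ln(7.9659) = 26.6 × (2.0752) = 55.20 mV

55 mV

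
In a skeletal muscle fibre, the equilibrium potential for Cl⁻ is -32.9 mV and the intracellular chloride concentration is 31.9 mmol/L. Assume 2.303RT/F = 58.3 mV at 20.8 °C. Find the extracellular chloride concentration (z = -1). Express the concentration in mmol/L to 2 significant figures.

120 mmol/L

Nernst: E = (58.3/-1) · log₁₀([out]/[in]), so log₁₀([out]/[in]) = -32.9 × -1 / 58.3 = 0.5643.
[out]/[in] = 10^(0.5643) = 3.667.
[out] = 3.667 × 31.9 = 117 mmol/L.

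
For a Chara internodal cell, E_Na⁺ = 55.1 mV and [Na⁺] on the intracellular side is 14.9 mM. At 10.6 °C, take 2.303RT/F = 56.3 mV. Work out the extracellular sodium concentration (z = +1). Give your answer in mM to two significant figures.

Nernst: E = (56.3/1) · log₁₀([out]/[in]), so log₁₀([out]/[in]) = 55.1 × 1 / 56.3 = 0.9787.
[out]/[in] = 10^(0.9787) = 9.521.
[out] = 9.521 × 14.9 = 141.9 mM.

140 mM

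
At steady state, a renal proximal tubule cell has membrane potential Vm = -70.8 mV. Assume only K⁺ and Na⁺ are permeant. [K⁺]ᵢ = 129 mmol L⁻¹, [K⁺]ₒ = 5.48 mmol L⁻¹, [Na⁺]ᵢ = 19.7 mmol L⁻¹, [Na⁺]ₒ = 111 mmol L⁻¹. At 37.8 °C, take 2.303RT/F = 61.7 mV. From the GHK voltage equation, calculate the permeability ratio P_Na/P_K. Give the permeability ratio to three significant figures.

Let α = P_Na/P_K. GHK: Vm = 61.7·log₁₀[(Kₒ + α·Naₒ)/(Kᵢ + α·Naᵢ)].
10^(Vm/61.7) = 10^(-70.8/61.7) = 0.071205
So 0.071205·(Kᵢ + α·Naᵢ) = Kₒ + α·Naₒ → α = (0.071205·129.0 − 5.48) / (111.0 − 0.071205·19.7)
α = (9.185 − 5.48) / (111.0 − 1.403) = 3.705/109.6 = 0.03381

0.0338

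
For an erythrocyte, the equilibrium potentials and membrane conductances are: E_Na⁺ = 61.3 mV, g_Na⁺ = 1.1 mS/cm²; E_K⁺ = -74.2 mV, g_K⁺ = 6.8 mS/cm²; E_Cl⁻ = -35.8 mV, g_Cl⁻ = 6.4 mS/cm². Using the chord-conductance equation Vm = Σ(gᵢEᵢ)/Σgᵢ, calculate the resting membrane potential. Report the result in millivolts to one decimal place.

Σ gᵢEᵢ = 1.1·(61.3) + 6.8·(-74.2) + 6.4·(-35.8) = -666.25
Σ gᵢ = 1.1 + 6.8 + 6.4 = 14.3
Vm = -666.25 / 14.3 = -46.59 mV

-46.6 mV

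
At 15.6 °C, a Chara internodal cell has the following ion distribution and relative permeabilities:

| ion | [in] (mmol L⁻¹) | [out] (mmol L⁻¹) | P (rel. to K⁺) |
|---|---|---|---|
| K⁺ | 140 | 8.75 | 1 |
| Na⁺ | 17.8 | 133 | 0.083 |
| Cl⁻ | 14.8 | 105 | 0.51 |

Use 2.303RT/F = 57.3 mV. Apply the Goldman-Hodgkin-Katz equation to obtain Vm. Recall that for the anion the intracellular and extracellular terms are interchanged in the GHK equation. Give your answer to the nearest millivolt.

-49 mV

Vm = 57.3 · log₁₀[(Σ P·[cation]ₒ + Σ P·[anion]ᵢ) / (Σ P·[cation]ᵢ + Σ P·[anion]ₒ)]
Numerator = 1×8.75 + 0.083×133 + 0.51×14.8 = 27.34
Denominator = 1×140 + 0.083×17.8 + 0.51×105 = 195
Vm = 57.3 · log₁₀(0.14017) = 57.3 × (-0.8533) = -48.90 mV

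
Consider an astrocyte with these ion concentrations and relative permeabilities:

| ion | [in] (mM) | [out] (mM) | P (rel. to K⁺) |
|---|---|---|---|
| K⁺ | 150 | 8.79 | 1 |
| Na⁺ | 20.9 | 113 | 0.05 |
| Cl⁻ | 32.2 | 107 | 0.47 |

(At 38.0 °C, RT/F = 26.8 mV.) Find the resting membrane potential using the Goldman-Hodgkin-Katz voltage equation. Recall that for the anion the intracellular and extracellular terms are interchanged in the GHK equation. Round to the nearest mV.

-51 mV

Vm = 26.8 · ln[(Σ P·[cation]ₒ + Σ P·[anion]ᵢ) / (Σ P·[cation]ᵢ + Σ P·[anion]ₒ)]
Numerator = 1×8.79 + 0.05×113 + 0.47×32.2 = 29.57
Denominator = 1×150 + 0.05×20.9 + 0.47×107 = 201.3
Vm = 26.8 · ln(0.14689) = 26.8 × (-1.9181) = -51.40 mV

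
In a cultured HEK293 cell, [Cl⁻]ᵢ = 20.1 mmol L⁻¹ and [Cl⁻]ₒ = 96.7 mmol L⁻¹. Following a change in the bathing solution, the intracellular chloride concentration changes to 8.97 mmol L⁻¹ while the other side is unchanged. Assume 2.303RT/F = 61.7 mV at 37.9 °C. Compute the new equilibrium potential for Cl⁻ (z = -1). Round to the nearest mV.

-64 mV

After the shift: [Cl⁻]_out = 96.7, [Cl⁻]_in = 8.97 mmol L⁻¹.
E_new = (61.7/-1)·log₁₀(96.7/8.97) = -61.70 · (1.0326) = -63.71 mV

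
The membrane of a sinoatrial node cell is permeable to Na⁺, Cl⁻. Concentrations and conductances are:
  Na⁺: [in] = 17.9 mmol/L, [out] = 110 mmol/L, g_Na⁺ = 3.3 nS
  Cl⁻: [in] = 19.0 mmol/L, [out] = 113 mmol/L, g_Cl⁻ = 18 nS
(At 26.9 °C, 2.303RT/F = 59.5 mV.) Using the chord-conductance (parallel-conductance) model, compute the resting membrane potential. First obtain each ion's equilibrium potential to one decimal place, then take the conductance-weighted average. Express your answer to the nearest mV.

-32 mV

E_Na⁺ = (59.5/1)·log₁₀(110/17.9) = 46.9 mV
E_Cl⁻ = (59.5/-1)·log₁₀(113/19.0) = -46.1 mV
Vm = (Σ gᵢEᵢ)/(Σ gᵢ) = (3.3·46.9 + 18·-46.1) / (3.3 + 18)
= -675.03 / 21.3 = -31.69 mV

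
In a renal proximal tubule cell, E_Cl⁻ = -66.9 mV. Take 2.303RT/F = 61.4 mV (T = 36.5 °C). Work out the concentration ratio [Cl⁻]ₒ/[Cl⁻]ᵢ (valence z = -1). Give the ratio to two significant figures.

log₁₀([out]/[in]) = E·z/(61.4) = -66.9 × -1 / 61.4 = 1.0896
[out]/[in] = 10^(1.0896) = 12.29

12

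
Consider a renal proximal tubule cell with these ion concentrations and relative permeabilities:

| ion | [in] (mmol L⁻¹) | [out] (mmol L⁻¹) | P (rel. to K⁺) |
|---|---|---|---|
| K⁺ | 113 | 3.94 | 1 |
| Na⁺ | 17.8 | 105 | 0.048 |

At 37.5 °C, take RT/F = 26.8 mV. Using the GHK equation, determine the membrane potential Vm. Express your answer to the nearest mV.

-68 mV

Vm = 26.8 · ln[(Σ P·[cation]ₒ + Σ P·[anion]ᵢ) / (Σ P·[cation]ᵢ + Σ P·[anion]ₒ)]
Numerator = 1×3.94 + 0.048×105 = 8.98
Denominator = 1×113 + 0.048×17.8 = 113.9
Vm = 26.8 · ln(0.078873) = 26.8 × (-2.5399) = -68.07 mV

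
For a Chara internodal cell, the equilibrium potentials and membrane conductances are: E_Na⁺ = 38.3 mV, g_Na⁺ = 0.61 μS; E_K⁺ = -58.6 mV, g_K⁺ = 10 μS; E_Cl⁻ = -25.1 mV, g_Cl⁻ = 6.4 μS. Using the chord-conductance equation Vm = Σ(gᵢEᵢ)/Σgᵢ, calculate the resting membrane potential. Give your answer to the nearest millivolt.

Σ gᵢEᵢ = 0.61·(38.3) + 10·(-58.6) + 6.4·(-25.1) = -723.28
Σ gᵢ = 0.61 + 10 + 6.4 = 17.01
Vm = -723.28 / 17.01 = -42.52 mV

-43 mV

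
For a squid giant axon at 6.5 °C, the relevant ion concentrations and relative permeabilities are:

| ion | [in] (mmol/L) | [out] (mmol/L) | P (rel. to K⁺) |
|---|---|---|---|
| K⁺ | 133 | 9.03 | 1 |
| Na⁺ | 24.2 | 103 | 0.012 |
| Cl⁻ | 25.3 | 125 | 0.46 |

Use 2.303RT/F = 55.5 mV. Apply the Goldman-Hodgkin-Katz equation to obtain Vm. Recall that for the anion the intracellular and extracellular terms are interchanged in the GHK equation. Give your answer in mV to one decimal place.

-52.2 mV

Vm = 55.5 · log₁₀[(Σ P·[cation]ₒ + Σ P·[anion]ᵢ) / (Σ P·[cation]ᵢ + Σ P·[anion]ₒ)]
Numerator = 1×9.03 + 0.012×103 + 0.46×25.3 = 21.9
Denominator = 1×133 + 0.012×24.2 + 0.46×125 = 190.8
Vm = 55.5 · log₁₀(0.11481) = 55.5 × (-0.9400) = -52.17 mV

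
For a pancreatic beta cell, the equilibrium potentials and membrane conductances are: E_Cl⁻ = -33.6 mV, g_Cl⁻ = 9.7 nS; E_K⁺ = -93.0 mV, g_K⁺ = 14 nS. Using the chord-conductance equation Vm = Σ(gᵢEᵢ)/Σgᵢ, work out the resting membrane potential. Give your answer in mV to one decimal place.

Σ gᵢEᵢ = 9.7·(-33.6) + 14·(-93.0) = -1627.92
Σ gᵢ = 9.7 + 14 = 23.7
Vm = -1627.92 / 23.7 = -68.69 mV

-68.7 mV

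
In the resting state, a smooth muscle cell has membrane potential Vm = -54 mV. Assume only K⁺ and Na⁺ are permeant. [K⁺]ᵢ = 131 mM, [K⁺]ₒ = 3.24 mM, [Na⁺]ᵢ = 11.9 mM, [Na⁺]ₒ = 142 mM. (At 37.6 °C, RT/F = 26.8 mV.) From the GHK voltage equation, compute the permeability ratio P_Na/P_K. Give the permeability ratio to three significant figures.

Let α = P_Na/P_K. GHK: Vm = 26.8·ln[(Kₒ + α·Naₒ)/(Kᵢ + α·Naᵢ)].
e^(Vm/26.8) = e^(-54.0/26.8) = 0.13333
So 0.13333·(Kᵢ + α·Naᵢ) = Kₒ + α·Naₒ → α = (0.13333·131.0 − 3.24) / (142.0 − 0.13333·11.9)
α = (17.47 − 3.24) / (142.0 − 1.587) = 14.23/140.4 = 0.1013

0.101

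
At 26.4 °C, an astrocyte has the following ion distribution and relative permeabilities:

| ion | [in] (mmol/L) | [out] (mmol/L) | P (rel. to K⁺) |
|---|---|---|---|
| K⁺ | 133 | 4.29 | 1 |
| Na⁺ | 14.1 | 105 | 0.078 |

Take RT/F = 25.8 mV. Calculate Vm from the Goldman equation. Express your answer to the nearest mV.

Vm = 25.8 · ln[(Σ P·[cation]ₒ + Σ P·[anion]ᵢ) / (Σ P·[cation]ᵢ + Σ P·[anion]ₒ)]
Numerator = 1×4.29 + 0.078×105 = 12.48
Denominator = 1×133 + 0.078×14.1 = 134.1
Vm = 25.8 · ln(0.093065) = 25.8 × (-2.3745) = -61.26 mV

-61 mV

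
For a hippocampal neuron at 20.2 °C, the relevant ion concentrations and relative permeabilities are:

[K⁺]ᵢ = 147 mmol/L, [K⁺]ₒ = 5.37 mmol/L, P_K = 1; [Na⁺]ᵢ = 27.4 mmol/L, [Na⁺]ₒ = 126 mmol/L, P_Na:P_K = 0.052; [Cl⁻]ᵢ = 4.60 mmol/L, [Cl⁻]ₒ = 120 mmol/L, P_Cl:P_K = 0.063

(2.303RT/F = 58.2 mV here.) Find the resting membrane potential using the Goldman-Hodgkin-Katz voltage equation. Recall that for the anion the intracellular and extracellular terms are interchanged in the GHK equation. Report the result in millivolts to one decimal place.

-64.4 mV

Vm = 58.2 · log₁₀[(Σ P·[cation]ₒ + Σ P·[anion]ᵢ) / (Σ P·[cation]ᵢ + Σ P·[anion]ₒ)]
Numerator = 1×5.37 + 0.052×126 + 0.063×4.60 = 12.21
Denominator = 1×147 + 0.052×27.4 + 0.063×120 = 156
Vm = 58.2 · log₁₀(0.078288) = 58.2 × (-1.1063) = -64.39 mV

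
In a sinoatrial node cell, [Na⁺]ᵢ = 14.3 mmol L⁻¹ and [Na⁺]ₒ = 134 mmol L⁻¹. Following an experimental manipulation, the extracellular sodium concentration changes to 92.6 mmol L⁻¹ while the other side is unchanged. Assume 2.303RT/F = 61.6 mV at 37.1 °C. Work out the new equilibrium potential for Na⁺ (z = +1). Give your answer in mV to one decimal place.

50.0 mV

After the shift: [Na⁺]_out = 92.6, [Na⁺]_in = 14.3 mmol L⁻¹.
E_new = (61.6/1)·log₁₀(92.6/14.3) = 61.60 · (0.8113) = 49.97 mV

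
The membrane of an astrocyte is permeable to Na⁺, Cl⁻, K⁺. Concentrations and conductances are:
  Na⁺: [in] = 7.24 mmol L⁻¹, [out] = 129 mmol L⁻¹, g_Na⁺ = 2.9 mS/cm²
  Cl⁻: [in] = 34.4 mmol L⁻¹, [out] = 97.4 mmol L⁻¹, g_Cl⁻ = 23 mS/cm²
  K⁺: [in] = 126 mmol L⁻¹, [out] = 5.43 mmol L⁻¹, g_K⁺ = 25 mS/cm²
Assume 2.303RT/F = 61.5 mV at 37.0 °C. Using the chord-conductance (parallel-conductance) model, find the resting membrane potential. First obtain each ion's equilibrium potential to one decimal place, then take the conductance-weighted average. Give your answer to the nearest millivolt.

-49 mV

E_Na⁺ = (61.5/1)·log₁₀(129/7.24) = 76.9 mV
E_Cl⁻ = (61.5/-1)·log₁₀(97.4/34.4) = -27.8 mV
E_K⁺ = (61.5/1)·log₁₀(5.43/126) = -84.0 mV
Vm = (Σ gᵢEᵢ)/(Σ gᵢ) = (2.9·76.9 + 23·-27.8 + 25·-84.0) / (2.9 + 23 + 25)
= -2516.39 / 50.9 = -49.44 mV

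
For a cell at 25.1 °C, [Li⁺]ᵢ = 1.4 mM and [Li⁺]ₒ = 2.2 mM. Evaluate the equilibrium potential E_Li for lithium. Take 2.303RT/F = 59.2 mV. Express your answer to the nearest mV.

12 mV

E = (59.2/z) · log₁₀([Li⁺]_out/[Li⁺]_in) with z = +1.
= (59.2/1) · log₁₀(2.2/1.4) = 59.20 · log₁₀(1.571)
= 59.20 · (0.1963) = 11.62 mV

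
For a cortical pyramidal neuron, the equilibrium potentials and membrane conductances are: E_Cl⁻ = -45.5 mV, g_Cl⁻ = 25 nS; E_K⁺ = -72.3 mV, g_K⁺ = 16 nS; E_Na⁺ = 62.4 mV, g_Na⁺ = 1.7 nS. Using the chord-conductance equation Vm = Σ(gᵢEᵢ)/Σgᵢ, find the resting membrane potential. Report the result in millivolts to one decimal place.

-51.2 mV

Σ gᵢEᵢ = 25·(-45.5) + 16·(-72.3) + 1.7·(62.4) = -2188.22
Σ gᵢ = 25 + 16 + 1.7 = 42.7
Vm = -2188.22 / 42.7 = -51.25 mV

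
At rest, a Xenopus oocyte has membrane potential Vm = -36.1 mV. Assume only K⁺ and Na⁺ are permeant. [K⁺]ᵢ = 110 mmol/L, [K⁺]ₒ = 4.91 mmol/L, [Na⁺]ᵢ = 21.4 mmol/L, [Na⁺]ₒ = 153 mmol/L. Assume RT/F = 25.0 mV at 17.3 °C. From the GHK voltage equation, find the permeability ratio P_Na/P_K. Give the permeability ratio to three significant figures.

0.142

Let α = P_Na/P_K. GHK: Vm = 25.0·ln[(Kₒ + α·Naₒ)/(Kᵢ + α·Naᵢ)].
e^(Vm/25.0) = e^(-36.1/25.0) = 0.23598
So 0.23598·(Kᵢ + α·Naᵢ) = Kₒ + α·Naₒ → α = (0.23598·110.0 − 4.91) / (153.0 − 0.23598·21.4)
α = (25.96 − 4.91) / (153.0 − 5.05) = 21.05/147.9 = 0.1423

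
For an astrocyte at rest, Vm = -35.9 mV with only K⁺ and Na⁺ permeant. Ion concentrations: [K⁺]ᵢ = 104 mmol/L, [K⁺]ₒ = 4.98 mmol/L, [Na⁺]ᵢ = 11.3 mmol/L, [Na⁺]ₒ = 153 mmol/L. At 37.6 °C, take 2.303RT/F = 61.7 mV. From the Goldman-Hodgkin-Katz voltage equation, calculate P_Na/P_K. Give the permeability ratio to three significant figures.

Let α = P_Na/P_K. GHK: Vm = 61.7·log₁₀[(Kₒ + α·Naₒ)/(Kᵢ + α·Naᵢ)].
10^(Vm/61.7) = 10^(-35.9/61.7) = 0.26191
So 0.26191·(Kᵢ + α·Naᵢ) = Kₒ + α·Naₒ → α = (0.26191·104.0 − 4.98) / (153.0 − 0.26191·11.3)
α = (27.24 − 4.98) / (153.0 − 2.96) = 22.26/150 = 0.1484

0.148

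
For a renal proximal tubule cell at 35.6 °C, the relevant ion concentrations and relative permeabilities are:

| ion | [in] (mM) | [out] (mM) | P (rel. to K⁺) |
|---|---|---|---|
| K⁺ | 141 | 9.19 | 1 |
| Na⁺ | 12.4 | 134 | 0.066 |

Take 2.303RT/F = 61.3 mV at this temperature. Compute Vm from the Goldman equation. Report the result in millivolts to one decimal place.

Vm = 61.3 · log₁₀[(Σ P·[cation]ₒ + Σ P·[anion]ᵢ) / (Σ P·[cation]ᵢ + Σ P·[anion]ₒ)]
Numerator = 1×9.19 + 0.066×134 = 18.03
Denominator = 1×141 + 0.066×12.4 = 141.8
Vm = 61.3 · log₁₀(0.12716) = 61.3 × (-0.8956) = -54.90 mV

-54.9 mV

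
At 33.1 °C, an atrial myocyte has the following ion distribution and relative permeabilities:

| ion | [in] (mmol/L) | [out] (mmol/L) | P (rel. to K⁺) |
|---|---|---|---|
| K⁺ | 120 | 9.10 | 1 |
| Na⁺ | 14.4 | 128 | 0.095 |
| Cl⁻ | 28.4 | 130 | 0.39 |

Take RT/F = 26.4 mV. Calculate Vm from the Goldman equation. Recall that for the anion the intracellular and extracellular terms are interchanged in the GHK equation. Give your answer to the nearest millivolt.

-44 mV

Vm = 26.4 · ln[(Σ P·[cation]ₒ + Σ P·[anion]ᵢ) / (Σ P·[cation]ᵢ + Σ P·[anion]ₒ)]
Numerator = 1×9.10 + 0.095×128 + 0.39×28.4 = 32.34
Denominator = 1×120 + 0.095×14.4 + 0.39×130 = 172.1
Vm = 26.4 · ln(0.18793) = 26.4 × (-1.6717) = -44.13 mV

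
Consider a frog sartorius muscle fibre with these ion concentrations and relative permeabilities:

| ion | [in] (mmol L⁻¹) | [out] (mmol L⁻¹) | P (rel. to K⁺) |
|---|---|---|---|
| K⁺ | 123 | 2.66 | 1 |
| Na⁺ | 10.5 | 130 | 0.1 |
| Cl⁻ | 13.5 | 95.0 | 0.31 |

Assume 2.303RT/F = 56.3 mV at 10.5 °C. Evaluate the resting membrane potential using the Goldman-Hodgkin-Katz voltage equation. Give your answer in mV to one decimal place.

Vm = 56.3 · log₁₀[(Σ P·[cation]ₒ + Σ P·[anion]ᵢ) / (Σ P·[cation]ᵢ + Σ P·[anion]ₒ)]
Numerator = 1×2.66 + 0.1×130 + 0.31×13.5 = 19.84
Denominator = 1×123 + 0.1×10.5 + 0.31×95.0 = 153.5
Vm = 56.3 · log₁₀(0.12928) = 56.3 × (-0.8885) = -50.02 mV

-50.0 mV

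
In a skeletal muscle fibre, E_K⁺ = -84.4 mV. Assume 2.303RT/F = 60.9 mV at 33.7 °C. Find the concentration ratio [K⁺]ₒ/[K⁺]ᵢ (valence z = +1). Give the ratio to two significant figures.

0.041

log₁₀([out]/[in]) = E·z/(60.9) = -84.4 × 1 / 60.9 = -1.3859
[out]/[in] = 10^(-1.3859) = 0.04113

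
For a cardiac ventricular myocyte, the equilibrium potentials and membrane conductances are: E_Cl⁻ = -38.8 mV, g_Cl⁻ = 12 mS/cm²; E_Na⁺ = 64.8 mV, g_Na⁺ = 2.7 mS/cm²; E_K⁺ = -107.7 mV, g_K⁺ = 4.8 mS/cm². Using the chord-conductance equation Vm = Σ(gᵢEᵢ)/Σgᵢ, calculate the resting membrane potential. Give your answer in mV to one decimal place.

Σ gᵢEᵢ = 12·(-38.8) + 2.7·(64.8) + 4.8·(-107.7) = -807.60
Σ gᵢ = 12 + 2.7 + 4.8 = 19.5
Vm = -807.60 / 19.5 = -41.42 mV

-41.4 mV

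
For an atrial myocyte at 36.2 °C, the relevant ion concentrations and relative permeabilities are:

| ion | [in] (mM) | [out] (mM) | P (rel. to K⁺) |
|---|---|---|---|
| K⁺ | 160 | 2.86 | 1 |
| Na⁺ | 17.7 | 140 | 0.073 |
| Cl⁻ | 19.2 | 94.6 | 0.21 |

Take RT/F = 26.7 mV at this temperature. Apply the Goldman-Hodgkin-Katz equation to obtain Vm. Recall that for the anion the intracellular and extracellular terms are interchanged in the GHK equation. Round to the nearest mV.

-63 mV

Vm = 26.7 · ln[(Σ P·[cation]ₒ + Σ P·[anion]ᵢ) / (Σ P·[cation]ᵢ + Σ P·[anion]ₒ)]
Numerator = 1×2.86 + 0.073×140 + 0.21×19.2 = 17.11
Denominator = 1×160 + 0.073×17.7 + 0.21×94.6 = 181.2
Vm = 26.7 · ln(0.094459) = 26.7 × (-2.3596) = -63.00 mV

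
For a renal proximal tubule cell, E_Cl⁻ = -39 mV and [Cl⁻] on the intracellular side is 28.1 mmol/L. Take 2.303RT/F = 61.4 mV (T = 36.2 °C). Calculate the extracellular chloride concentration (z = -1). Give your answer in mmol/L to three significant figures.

121 mmol/L

Nernst: E = (61.4/-1) · log₁₀([out]/[in]), so log₁₀([out]/[in]) = -39.0 × -1 / 61.4 = 0.6352.
[out]/[in] = 10^(0.6352) = 4.317.
[out] = 4.317 × 28.1 = 121.3 mmol/L.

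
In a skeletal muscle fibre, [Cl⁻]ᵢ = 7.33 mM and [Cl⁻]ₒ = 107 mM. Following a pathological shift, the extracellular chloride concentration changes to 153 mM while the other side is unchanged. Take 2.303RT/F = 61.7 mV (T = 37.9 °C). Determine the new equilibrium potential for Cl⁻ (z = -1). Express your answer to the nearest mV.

After the shift: [Cl⁻]_out = 153, [Cl⁻]_in = 7.33 mM.
E_new = (61.7/-1)·log₁₀(153/7.33) = -61.70 · (1.3196) = -81.42 mV

-81 mV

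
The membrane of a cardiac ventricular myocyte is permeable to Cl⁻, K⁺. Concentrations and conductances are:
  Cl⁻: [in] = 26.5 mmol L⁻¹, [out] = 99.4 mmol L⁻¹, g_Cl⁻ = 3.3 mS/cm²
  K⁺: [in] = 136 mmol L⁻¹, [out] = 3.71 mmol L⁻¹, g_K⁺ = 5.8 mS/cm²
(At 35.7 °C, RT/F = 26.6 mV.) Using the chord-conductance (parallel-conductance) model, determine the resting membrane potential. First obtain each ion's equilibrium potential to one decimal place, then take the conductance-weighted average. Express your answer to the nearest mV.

E_Cl⁻ = (26.6/-1)·ln(99.4/26.5) = -35.2 mV
E_K⁺ = (26.6/1)·ln(3.71/136) = -95.8 mV
Vm = (Σ gᵢEᵢ)/(Σ gᵢ) = (3.3·-35.2 + 5.8·-95.8) / (3.3 + 5.8)
= -671.80 / 9.1 = -73.82 mV

-74 mV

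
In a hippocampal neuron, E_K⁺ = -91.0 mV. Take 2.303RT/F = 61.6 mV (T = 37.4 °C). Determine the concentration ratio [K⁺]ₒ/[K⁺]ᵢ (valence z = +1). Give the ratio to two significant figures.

0.033

log₁₀([out]/[in]) = E·z/(61.6) = -91.0 × 1 / 61.6 = -1.4773
[out]/[in] = 10^(-1.4773) = 0.03332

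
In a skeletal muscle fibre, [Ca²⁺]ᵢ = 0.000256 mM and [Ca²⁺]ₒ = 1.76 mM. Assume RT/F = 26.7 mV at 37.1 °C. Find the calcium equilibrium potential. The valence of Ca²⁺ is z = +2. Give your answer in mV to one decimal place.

E = (26.7/z) · ln([Ca²⁺]_out/[Ca²⁺]_in) with z = +2.
= (26.7/2) · ln(1.76/0.000256) = 13.35 · ln(6875)
= 13.35 · (8.8356) = 117.96 mV

118.0 mV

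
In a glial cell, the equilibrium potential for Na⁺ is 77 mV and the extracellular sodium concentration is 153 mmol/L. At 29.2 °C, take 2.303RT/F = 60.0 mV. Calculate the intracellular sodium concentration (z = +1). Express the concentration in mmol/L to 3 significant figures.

Nernst: E = (60.0/1) · log₁₀([out]/[in]), so log₁₀([out]/[in]) = 77.0 × 1 / 60.0 = 1.2833.
[out]/[in] = 10^(1.2833) = 19.2.
[in] = 153 / 19.2 = 7.968 mmol/L.

7.97 mmol/L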